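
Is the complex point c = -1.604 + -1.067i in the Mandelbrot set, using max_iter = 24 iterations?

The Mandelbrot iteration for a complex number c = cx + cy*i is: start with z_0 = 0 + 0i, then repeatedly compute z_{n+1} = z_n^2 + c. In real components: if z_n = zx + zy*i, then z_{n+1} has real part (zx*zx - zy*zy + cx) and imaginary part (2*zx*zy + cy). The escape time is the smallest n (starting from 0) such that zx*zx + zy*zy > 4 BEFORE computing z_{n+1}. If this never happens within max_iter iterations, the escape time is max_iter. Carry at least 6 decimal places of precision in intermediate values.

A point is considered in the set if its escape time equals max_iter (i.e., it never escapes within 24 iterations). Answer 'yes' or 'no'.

Answer: no

Derivation:
z_0 = 0 + 0i, c = -1.6040 + -1.0670i
Iter 1: z = -1.6040 + -1.0670i, |z|^2 = 3.7113
Iter 2: z = -0.1697 + 2.3559i, |z|^2 = 5.5792
Escaped at iteration 2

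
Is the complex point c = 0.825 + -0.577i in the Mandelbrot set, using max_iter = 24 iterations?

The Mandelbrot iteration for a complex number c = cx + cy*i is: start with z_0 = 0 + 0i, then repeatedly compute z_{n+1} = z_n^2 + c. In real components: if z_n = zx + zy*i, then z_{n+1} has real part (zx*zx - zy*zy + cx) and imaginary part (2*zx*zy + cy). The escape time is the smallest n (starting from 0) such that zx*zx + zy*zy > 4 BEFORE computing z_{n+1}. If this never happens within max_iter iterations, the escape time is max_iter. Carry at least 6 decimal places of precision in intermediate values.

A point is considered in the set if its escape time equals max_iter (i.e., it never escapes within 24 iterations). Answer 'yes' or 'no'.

z_0 = 0 + 0i, c = 0.8250 + -0.5770i
Iter 1: z = 0.8250 + -0.5770i, |z|^2 = 1.0136
Iter 2: z = 1.1727 + -1.5290i, |z|^2 = 3.7132
Iter 3: z = -0.1378 + -4.1632i, |z|^2 = 17.3514
Escaped at iteration 3

Answer: no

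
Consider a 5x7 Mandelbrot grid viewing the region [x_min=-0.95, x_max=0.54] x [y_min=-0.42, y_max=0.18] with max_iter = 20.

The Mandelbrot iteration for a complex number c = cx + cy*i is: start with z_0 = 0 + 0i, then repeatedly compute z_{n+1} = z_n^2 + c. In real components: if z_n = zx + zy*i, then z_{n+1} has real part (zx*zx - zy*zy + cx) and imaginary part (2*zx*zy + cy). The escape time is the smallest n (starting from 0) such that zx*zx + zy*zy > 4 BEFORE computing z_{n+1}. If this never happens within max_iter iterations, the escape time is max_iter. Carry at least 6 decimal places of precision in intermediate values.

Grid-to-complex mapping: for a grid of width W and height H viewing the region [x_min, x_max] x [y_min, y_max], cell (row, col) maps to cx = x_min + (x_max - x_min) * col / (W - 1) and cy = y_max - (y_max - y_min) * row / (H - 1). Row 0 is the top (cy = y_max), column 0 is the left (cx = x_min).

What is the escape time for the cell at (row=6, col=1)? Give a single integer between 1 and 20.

z_0 = 0 + 0i, c = -0.5775 + -0.4200i
Iter 1: z = -0.5775 + -0.4200i, |z|^2 = 0.5099
Iter 2: z = -0.4204 + 0.0651i, |z|^2 = 0.1810
Iter 3: z = -0.4050 + -0.4747i, |z|^2 = 0.3894
Iter 4: z = -0.6388 + -0.0355i, |z|^2 = 0.4094
Iter 5: z = -0.1706 + -0.3747i, |z|^2 = 0.1695
Iter 6: z = -0.6888 + -0.2921i, |z|^2 = 0.5598
Iter 7: z = -0.1884 + -0.0176i, |z|^2 = 0.0358
Iter 8: z = -0.5423 + -0.4134i, |z|^2 = 0.4650
Iter 9: z = -0.4543 + 0.0284i, |z|^2 = 0.2072
Iter 10: z = -0.3719 + -0.4458i, |z|^2 = 0.3370
Iter 11: z = -0.6379 + -0.0884i, |z|^2 = 0.4147
Iter 12: z = -0.1784 + -0.3072i, |z|^2 = 0.1262
Iter 13: z = -0.6400 + -0.3104i, |z|^2 = 0.5060
Iter 14: z = -0.2642 + -0.0227i, |z|^2 = 0.0703
Iter 15: z = -0.5082 + -0.4080i, |z|^2 = 0.4248
Iter 16: z = -0.4857 + -0.0053i, |z|^2 = 0.2359
Iter 17: z = -0.3417 + -0.4149i, |z|^2 = 0.2888
Iter 18: z = -0.6329 + -0.1365i, |z|^2 = 0.4192
Iter 19: z = -0.1956 + -0.2472i, |z|^2 = 0.0994

Answer: 20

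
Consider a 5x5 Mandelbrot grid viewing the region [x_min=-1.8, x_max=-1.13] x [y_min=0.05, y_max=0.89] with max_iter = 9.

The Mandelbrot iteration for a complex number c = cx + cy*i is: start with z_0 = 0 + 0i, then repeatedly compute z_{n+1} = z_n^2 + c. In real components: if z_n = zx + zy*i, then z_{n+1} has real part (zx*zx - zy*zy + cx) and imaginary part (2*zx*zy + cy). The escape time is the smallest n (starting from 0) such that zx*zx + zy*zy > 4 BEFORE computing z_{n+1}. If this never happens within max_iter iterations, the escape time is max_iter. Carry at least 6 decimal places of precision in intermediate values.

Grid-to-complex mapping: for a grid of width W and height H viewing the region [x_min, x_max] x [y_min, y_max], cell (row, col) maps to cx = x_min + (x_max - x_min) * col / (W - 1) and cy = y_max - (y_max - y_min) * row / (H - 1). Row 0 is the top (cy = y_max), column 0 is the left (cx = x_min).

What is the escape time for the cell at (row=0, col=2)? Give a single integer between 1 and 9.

z_0 = 0 + 0i, c = -1.4650 + 0.8900i
Iter 1: z = -1.4650 + 0.8900i, |z|^2 = 2.9383
Iter 2: z = -0.1109 + -1.7177i, |z|^2 = 2.9628
Iter 3: z = -4.4032 + 1.2709i, |z|^2 = 21.0034
Escaped at iteration 3

Answer: 3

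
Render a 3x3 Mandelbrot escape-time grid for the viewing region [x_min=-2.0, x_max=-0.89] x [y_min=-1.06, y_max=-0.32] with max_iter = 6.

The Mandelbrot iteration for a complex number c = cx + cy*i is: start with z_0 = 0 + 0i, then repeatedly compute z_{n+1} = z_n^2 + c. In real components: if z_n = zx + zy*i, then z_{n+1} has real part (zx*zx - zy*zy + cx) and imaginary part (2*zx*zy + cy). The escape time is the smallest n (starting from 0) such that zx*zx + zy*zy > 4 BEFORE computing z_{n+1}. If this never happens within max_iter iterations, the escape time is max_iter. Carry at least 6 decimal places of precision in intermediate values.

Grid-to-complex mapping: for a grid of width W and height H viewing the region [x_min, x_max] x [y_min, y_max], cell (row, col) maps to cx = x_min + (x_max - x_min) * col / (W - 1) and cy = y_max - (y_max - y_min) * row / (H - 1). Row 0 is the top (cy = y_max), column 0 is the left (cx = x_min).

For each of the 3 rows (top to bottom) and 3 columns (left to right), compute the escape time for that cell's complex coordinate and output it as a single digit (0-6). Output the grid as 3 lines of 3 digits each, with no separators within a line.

(row=0, col=0): c = -2.0000 + -0.3200i → escape time 1
(row=0, col=1): c = -1.4450 + -0.3200i → escape time 5
(row=0, col=2): c = -0.8900 + -0.3200i → escape time 6
(row=1, col=0): c = -2.0000 + -0.6900i → escape time 1
(row=1, col=1): c = -1.4450 + -0.6900i → escape time 3
(row=1, col=2): c = -0.8900 + -0.6900i → escape time 4
(row=2, col=0): c = -2.0000 + -1.0600i → escape time 1
(row=2, col=1): c = -1.4450 + -1.0600i → escape time 2
(row=2, col=2): c = -0.8900 + -1.0600i → escape time 3

Answer: 156
134
123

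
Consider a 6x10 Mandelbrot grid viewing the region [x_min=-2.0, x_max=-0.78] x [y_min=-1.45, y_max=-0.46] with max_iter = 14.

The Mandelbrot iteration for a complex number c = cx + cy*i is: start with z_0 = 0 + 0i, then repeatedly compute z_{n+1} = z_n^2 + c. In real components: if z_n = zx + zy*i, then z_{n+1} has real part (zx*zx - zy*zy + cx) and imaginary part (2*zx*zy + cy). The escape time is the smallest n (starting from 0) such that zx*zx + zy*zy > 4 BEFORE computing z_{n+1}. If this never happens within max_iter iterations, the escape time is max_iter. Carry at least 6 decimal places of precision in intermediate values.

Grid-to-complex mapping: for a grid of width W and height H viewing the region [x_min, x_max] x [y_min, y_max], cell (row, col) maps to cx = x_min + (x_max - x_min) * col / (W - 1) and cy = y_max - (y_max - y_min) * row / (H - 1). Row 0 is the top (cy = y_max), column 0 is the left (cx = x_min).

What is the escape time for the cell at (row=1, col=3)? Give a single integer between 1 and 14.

Answer: 3

Derivation:
z_0 = 0 + 0i, c = -1.2680 + -0.5700i
Iter 1: z = -1.2680 + -0.5700i, |z|^2 = 1.9327
Iter 2: z = 0.0149 + 0.8755i, |z|^2 = 0.7668
Iter 3: z = -2.0343 + -0.5439i, |z|^2 = 4.4342
Escaped at iteration 3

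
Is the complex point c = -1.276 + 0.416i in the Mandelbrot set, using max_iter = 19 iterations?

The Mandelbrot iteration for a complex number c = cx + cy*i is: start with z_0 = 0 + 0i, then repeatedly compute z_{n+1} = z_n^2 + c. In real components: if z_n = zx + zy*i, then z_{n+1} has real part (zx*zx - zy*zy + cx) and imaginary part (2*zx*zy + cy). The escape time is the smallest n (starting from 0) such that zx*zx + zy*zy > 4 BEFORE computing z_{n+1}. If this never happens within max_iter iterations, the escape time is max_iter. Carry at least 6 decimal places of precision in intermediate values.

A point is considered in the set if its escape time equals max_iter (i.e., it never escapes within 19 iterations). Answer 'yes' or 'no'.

z_0 = 0 + 0i, c = -1.2760 + 0.4160i
Iter 1: z = -1.2760 + 0.4160i, |z|^2 = 1.8012
Iter 2: z = 0.1791 + -0.6456i, |z|^2 = 0.4489
Iter 3: z = -1.6608 + 0.1847i, |z|^2 = 2.7922
Iter 4: z = 1.4480 + -0.1975i, |z|^2 = 2.1357
Iter 5: z = 0.7817 + -0.1560i, |z|^2 = 0.6354
Iter 6: z = -0.6893 + 0.1721i, |z|^2 = 0.5048
Iter 7: z = -0.8305 + 0.1787i, |z|^2 = 0.7216
Iter 8: z = -0.6182 + 0.1192i, |z|^2 = 0.3964
Iter 9: z = -0.9080 + 0.2686i, |z|^2 = 0.8966
Iter 10: z = -0.5237 + -0.0718i, |z|^2 = 0.2795
Iter 11: z = -1.0069 + 0.4912i, |z|^2 = 1.2551
Iter 12: z = -0.5036 + -0.5732i, |z|^2 = 0.5822
Iter 13: z = -1.3510 + 0.9933i, |z|^2 = 2.8119
Iter 14: z = -0.4375 + -2.2680i, |z|^2 = 5.3350
Escaped at iteration 14

Answer: no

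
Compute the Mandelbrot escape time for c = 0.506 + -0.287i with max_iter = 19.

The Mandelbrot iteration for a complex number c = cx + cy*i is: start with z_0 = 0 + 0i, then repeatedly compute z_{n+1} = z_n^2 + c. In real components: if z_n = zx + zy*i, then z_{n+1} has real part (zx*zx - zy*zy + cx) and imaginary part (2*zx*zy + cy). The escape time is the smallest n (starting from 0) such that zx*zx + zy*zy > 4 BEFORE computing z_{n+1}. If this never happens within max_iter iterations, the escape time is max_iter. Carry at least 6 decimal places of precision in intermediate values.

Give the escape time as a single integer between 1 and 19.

z_0 = 0 + 0i, c = 0.5060 + -0.2870i
Iter 1: z = 0.5060 + -0.2870i, |z|^2 = 0.3384
Iter 2: z = 0.6797 + -0.5774i, |z|^2 = 0.7954
Iter 3: z = 0.6345 + -1.0719i, |z|^2 = 1.5517
Iter 4: z = -0.2405 + -1.6473i, |z|^2 = 2.7714
Iter 5: z = -2.1498 + 0.5052i, |z|^2 = 4.8768
Escaped at iteration 5

Answer: 5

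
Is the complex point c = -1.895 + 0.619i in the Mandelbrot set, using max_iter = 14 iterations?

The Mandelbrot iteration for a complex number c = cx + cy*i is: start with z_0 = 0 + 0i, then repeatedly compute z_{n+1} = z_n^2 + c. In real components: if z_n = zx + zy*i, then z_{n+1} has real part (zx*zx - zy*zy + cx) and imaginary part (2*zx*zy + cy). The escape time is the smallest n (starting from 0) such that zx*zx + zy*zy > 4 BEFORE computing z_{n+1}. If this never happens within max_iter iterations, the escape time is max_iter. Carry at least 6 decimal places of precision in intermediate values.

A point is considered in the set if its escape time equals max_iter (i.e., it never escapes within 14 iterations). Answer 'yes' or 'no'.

z_0 = 0 + 0i, c = -1.8950 + 0.6190i
Iter 1: z = -1.8950 + 0.6190i, |z|^2 = 3.9742
Iter 2: z = 1.3129 + -1.7270i, |z|^2 = 4.7062
Escaped at iteration 2

Answer: no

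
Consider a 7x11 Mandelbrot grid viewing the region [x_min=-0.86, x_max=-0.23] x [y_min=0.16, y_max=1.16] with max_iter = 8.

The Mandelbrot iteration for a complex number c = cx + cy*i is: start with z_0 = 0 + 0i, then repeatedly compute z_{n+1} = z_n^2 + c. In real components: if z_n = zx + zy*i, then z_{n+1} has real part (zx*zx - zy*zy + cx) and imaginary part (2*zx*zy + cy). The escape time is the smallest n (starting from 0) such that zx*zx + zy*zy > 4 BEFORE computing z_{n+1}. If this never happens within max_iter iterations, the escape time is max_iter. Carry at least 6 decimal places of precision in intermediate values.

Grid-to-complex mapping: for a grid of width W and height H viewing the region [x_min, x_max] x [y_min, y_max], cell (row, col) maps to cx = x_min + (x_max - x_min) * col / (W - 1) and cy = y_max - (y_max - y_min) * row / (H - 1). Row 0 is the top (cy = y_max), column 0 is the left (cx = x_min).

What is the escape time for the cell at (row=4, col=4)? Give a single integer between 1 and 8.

Answer: 6

Derivation:
z_0 = 0 + 0i, c = -0.4400 + 0.7600i
Iter 1: z = -0.4400 + 0.7600i, |z|^2 = 0.7712
Iter 2: z = -0.8240 + 0.0912i, |z|^2 = 0.6873
Iter 3: z = 0.2307 + 0.6097i, |z|^2 = 0.4249
Iter 4: z = -0.7585 + 1.0413i, |z|^2 = 1.6596
Iter 5: z = -0.9489 + -0.8197i, |z|^2 = 1.5722
Iter 6: z = -0.2115 + 2.3155i, |z|^2 = 5.4063
Escaped at iteration 6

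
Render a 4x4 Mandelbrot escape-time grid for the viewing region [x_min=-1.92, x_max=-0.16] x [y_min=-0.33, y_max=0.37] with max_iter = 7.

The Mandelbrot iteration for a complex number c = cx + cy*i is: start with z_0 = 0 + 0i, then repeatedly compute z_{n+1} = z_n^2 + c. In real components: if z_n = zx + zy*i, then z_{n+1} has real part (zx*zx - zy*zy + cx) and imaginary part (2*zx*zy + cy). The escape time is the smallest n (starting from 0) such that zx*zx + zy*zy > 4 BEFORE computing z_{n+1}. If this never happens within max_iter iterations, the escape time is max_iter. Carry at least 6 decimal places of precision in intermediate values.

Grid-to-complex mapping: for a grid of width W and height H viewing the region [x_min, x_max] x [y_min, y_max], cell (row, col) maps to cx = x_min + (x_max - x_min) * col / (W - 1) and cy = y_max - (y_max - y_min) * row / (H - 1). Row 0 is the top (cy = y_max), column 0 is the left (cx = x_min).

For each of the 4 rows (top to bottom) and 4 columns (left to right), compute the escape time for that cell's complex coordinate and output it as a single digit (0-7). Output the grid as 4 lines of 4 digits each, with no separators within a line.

Answer: 3677
4777
4777
3677

Derivation:
(row=0, col=0): c = -1.9200 + 0.3700i → escape time 3
(row=0, col=1): c = -1.3333 + 0.3700i → escape time 6
(row=0, col=2): c = -0.7467 + 0.3700i → escape time 7
(row=0, col=3): c = -0.1600 + 0.3700i → escape time 7
(row=1, col=0): c = -1.9200 + 0.1367i → escape time 4
(row=1, col=1): c = -1.3333 + 0.1367i → escape time 7
(row=1, col=2): c = -0.7467 + 0.1367i → escape time 7
(row=1, col=3): c = -0.1600 + 0.1367i → escape time 7
(row=2, col=0): c = -1.9200 + -0.0967i → escape time 4
(row=2, col=1): c = -1.3333 + -0.0967i → escape time 7
(row=2, col=2): c = -0.7467 + -0.0967i → escape time 7
(row=2, col=3): c = -0.1600 + -0.0967i → escape time 7
(row=3, col=0): c = -1.9200 + -0.3300i → escape time 3
(row=3, col=1): c = -1.3333 + -0.3300i → escape time 6
(row=3, col=2): c = -0.7467 + -0.3300i → escape time 7
(row=3, col=3): c = -0.1600 + -0.3300i → escape time 7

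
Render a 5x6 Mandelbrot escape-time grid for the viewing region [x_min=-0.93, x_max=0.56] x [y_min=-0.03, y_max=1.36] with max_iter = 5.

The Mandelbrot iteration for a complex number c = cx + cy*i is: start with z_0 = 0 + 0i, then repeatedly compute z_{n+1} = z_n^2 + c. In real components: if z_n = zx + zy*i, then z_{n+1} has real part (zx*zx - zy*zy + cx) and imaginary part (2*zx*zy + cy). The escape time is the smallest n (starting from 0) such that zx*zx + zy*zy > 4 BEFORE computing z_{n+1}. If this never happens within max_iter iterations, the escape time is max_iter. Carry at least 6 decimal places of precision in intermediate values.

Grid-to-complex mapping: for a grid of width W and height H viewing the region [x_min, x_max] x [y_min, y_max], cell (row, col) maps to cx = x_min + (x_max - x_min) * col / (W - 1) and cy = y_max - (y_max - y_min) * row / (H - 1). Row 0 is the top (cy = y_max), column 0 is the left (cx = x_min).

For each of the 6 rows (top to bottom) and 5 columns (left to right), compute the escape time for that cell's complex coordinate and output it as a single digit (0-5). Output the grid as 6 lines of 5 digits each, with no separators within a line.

(row=0, col=0): c = -0.9300 + 1.3600i → escape time 2
(row=0, col=1): c = -0.5575 + 1.3600i → escape time 2
(row=0, col=2): c = -0.1850 + 1.3600i → escape time 2
(row=0, col=3): c = 0.1875 + 1.3600i → escape time 2
(row=0, col=4): c = 0.5600 + 1.3600i → escape time 2
(row=1, col=0): c = -0.9300 + 1.0820i → escape time 3
(row=1, col=1): c = -0.5575 + 1.0820i → escape time 3
(row=1, col=2): c = -0.1850 + 1.0820i → escape time 5
(row=1, col=3): c = 0.1875 + 1.0820i → escape time 3
(row=1, col=4): c = 0.5600 + 1.0820i → escape time 2
(row=2, col=0): c = -0.9300 + 0.8040i → escape time 3
(row=2, col=1): c = -0.5575 + 0.8040i → escape time 5
(row=2, col=2): c = -0.1850 + 0.8040i → escape time 5
(row=2, col=3): c = 0.1875 + 0.8040i → escape time 5
(row=2, col=4): c = 0.5600 + 0.8040i → escape time 3
(row=3, col=0): c = -0.9300 + 0.5260i → escape time 5
(row=3, col=1): c = -0.5575 + 0.5260i → escape time 5
(row=3, col=2): c = -0.1850 + 0.5260i → escape time 5
(row=3, col=3): c = 0.1875 + 0.5260i → escape time 5
(row=3, col=4): c = 0.5600 + 0.5260i → escape time 4
(row=4, col=0): c = -0.9300 + 0.2480i → escape time 5
(row=4, col=1): c = -0.5575 + 0.2480i → escape time 5
(row=4, col=2): c = -0.1850 + 0.2480i → escape time 5
(row=4, col=3): c = 0.1875 + 0.2480i → escape time 5
(row=4, col=4): c = 0.5600 + 0.2480i → escape time 4
(row=5, col=0): c = -0.9300 + -0.0300i → escape time 5
(row=5, col=1): c = -0.5575 + -0.0300i → escape time 5
(row=5, col=2): c = -0.1850 + -0.0300i → escape time 5
(row=5, col=3): c = 0.1875 + -0.0300i → escape time 5
(row=5, col=4): c = 0.5600 + -0.0300i → escape time 4

Answer: 22222
33532
35553
55554
55554
55554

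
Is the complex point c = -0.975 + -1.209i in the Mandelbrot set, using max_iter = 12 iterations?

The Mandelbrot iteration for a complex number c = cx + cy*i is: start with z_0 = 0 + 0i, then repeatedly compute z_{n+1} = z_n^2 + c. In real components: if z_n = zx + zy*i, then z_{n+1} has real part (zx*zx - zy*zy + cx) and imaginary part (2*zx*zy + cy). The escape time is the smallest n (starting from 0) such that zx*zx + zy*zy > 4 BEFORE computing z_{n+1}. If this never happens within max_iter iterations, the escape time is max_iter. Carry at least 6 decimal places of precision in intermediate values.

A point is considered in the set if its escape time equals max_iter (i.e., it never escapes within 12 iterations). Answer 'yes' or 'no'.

z_0 = 0 + 0i, c = -0.9750 + -1.2090i
Iter 1: z = -0.9750 + -1.2090i, |z|^2 = 2.4123
Iter 2: z = -1.4861 + 1.1486i, |z|^2 = 3.5275
Iter 3: z = -0.0858 + -4.6226i, |z|^2 = 21.3760
Escaped at iteration 3

Answer: no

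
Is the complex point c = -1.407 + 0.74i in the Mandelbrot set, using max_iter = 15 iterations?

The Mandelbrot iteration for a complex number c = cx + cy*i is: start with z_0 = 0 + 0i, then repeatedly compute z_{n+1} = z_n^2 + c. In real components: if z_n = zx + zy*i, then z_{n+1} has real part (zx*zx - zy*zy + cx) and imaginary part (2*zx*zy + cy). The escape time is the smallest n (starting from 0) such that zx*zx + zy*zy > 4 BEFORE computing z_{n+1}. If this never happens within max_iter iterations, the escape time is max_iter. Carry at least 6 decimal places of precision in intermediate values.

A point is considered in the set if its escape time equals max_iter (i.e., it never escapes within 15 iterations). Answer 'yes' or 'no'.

z_0 = 0 + 0i, c = -1.4070 + 0.7400i
Iter 1: z = -1.4070 + 0.7400i, |z|^2 = 2.5272
Iter 2: z = 0.0250 + -1.3424i, |z|^2 = 1.8026
Iter 3: z = -3.2083 + 0.6728i, |z|^2 = 10.7458
Escaped at iteration 3

Answer: no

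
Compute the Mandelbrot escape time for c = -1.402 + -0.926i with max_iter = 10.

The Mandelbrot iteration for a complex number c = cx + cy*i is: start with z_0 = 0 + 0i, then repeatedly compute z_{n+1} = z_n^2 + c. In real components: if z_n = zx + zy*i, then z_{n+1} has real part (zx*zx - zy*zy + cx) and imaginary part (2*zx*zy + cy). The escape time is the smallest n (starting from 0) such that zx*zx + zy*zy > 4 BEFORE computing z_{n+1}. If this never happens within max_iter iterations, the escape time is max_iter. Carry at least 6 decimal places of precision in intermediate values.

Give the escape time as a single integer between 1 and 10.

z_0 = 0 + 0i, c = -1.4020 + -0.9260i
Iter 1: z = -1.4020 + -0.9260i, |z|^2 = 2.8231
Iter 2: z = -0.2939 + 1.6705i, |z|^2 = 2.8769
Iter 3: z = -4.1062 + -1.9078i, |z|^2 = 20.5009
Escaped at iteration 3

Answer: 3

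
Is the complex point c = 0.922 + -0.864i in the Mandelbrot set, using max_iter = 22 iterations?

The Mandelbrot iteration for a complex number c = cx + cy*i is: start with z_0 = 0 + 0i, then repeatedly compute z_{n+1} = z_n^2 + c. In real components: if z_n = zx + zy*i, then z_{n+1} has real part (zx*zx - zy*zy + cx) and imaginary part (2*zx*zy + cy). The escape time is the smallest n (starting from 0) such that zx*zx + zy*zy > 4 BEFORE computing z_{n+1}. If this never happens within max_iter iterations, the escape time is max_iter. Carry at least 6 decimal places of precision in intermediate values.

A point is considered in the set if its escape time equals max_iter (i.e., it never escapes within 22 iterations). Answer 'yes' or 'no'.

z_0 = 0 + 0i, c = 0.9220 + -0.8640i
Iter 1: z = 0.9220 + -0.8640i, |z|^2 = 1.5966
Iter 2: z = 1.0256 + -2.4572i, |z|^2 = 7.0897
Escaped at iteration 2

Answer: no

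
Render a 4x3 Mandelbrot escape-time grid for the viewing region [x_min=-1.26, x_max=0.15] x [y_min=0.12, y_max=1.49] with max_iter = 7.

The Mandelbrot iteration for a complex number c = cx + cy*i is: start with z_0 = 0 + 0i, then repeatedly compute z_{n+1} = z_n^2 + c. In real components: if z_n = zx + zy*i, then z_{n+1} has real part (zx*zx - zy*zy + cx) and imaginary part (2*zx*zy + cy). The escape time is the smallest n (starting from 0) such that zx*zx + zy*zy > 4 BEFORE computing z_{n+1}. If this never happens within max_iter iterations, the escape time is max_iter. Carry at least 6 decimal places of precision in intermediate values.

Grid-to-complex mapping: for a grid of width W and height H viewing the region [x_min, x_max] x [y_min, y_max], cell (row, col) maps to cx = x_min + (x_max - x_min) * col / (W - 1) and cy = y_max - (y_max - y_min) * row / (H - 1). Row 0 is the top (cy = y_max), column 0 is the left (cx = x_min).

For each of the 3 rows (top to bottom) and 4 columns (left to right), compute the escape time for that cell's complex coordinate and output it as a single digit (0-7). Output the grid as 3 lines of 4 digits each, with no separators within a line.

(row=0, col=0): c = -1.2600 + 1.4900i → escape time 2
(row=0, col=1): c = -0.7900 + 1.4900i → escape time 2
(row=0, col=2): c = -0.3200 + 1.4900i → escape time 2
(row=0, col=3): c = 0.1500 + 1.4900i → escape time 2
(row=1, col=0): c = -1.2600 + 0.8050i → escape time 3
(row=1, col=1): c = -0.7900 + 0.8050i → escape time 4
(row=1, col=2): c = -0.3200 + 0.8050i → escape time 7
(row=1, col=3): c = 0.1500 + 0.8050i → escape time 5
(row=2, col=0): c = -1.2600 + 0.1200i → escape time 7
(row=2, col=1): c = -0.7900 + 0.1200i → escape time 7
(row=2, col=2): c = -0.3200 + 0.1200i → escape time 7
(row=2, col=3): c = 0.1500 + 0.1200i → escape time 7

Answer: 2222
3475
7777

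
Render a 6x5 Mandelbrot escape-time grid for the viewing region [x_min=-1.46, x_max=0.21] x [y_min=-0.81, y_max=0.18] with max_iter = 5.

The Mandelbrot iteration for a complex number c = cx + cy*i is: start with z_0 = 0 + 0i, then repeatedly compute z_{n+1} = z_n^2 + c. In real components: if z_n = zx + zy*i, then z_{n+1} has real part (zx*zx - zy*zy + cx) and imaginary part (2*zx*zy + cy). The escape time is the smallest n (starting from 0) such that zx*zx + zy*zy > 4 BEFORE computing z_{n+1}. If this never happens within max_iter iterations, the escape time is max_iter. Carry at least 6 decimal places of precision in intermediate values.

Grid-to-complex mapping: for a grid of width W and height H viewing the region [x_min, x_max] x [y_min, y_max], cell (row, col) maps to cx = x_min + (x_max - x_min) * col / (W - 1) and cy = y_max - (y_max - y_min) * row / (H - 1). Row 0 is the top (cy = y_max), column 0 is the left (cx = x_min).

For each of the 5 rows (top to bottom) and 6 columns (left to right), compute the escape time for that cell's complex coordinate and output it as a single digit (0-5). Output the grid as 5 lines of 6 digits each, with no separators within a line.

(row=0, col=0): c = -1.4600 + 0.1800i → escape time 5
(row=0, col=1): c = -1.1260 + 0.1800i → escape time 5
(row=0, col=2): c = -0.7920 + 0.1800i → escape time 5
(row=0, col=3): c = -0.4580 + 0.1800i → escape time 5
(row=0, col=4): c = -0.1240 + 0.1800i → escape time 5
(row=0, col=5): c = 0.2100 + 0.1800i → escape time 5
(row=1, col=0): c = -1.4600 + -0.0675i → escape time 5
(row=1, col=1): c = -1.1260 + -0.0675i → escape time 5
(row=1, col=2): c = -0.7920 + -0.0675i → escape time 5
(row=1, col=3): c = -0.4580 + -0.0675i → escape time 5
(row=1, col=4): c = -0.1240 + -0.0675i → escape time 5
(row=1, col=5): c = 0.2100 + -0.0675i → escape time 5
(row=2, col=0): c = -1.4600 + -0.3150i → escape time 5
(row=2, col=1): c = -1.1260 + -0.3150i → escape time 5
(row=2, col=2): c = -0.7920 + -0.3150i → escape time 5
(row=2, col=3): c = -0.4580 + -0.3150i → escape time 5
(row=2, col=4): c = -0.1240 + -0.3150i → escape time 5
(row=2, col=5): c = 0.2100 + -0.3150i → escape time 5
(row=3, col=0): c = -1.4600 + -0.5625i → escape time 3
(row=3, col=1): c = -1.1260 + -0.5625i → escape time 4
(row=3, col=2): c = -0.7920 + -0.5625i → escape time 5
(row=3, col=3): c = -0.4580 + -0.5625i → escape time 5
(row=3, col=4): c = -0.1240 + -0.5625i → escape time 5
(row=3, col=5): c = 0.2100 + -0.5625i → escape time 5
(row=4, col=0): c = -1.4600 + -0.8100i → escape time 3
(row=4, col=1): c = -1.1260 + -0.8100i → escape time 3
(row=4, col=2): c = -0.7920 + -0.8100i → escape time 4
(row=4, col=3): c = -0.4580 + -0.8100i → escape time 5
(row=4, col=4): c = -0.1240 + -0.8100i → escape time 5
(row=4, col=5): c = 0.2100 + -0.8100i → escape time 5

Answer: 555555
555555
555555
345555
334555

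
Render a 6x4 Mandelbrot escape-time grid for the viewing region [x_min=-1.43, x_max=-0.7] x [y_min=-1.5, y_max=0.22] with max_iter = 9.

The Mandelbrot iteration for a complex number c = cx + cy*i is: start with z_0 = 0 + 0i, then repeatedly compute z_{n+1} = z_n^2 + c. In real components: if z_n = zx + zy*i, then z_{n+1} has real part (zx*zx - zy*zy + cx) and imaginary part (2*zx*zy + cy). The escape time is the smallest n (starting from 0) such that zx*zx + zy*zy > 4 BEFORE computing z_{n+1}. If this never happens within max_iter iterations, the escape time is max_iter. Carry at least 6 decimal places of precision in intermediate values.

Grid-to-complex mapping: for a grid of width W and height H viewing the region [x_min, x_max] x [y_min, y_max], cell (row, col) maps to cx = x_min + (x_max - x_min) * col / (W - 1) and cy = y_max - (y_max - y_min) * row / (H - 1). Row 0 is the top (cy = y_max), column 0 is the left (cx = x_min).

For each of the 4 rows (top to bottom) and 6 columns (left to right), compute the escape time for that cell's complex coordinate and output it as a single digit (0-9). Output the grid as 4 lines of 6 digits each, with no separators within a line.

(row=0, col=0): c = -1.4300 + 0.2200i → escape time 5
(row=0, col=1): c = -1.2840 + 0.2200i → escape time 8
(row=0, col=2): c = -1.1380 + 0.2200i → escape time 9
(row=0, col=3): c = -0.9920 + 0.2200i → escape time 9
(row=0, col=4): c = -0.8460 + 0.2200i → escape time 9
(row=0, col=5): c = -0.7000 + 0.2200i → escape time 9
(row=1, col=0): c = -1.4300 + -0.3533i → escape time 5
(row=1, col=1): c = -1.2840 + -0.3533i → escape time 9
(row=1, col=2): c = -1.1380 + -0.3533i → escape time 8
(row=1, col=3): c = -0.9920 + -0.3533i → escape time 9
(row=1, col=4): c = -0.8460 + -0.3533i → escape time 8
(row=1, col=5): c = -0.7000 + -0.3533i → escape time 9
(row=2, col=0): c = -1.4300 + -0.9267i → escape time 3
(row=2, col=1): c = -1.2840 + -0.9267i → escape time 3
(row=2, col=2): c = -1.1380 + -0.9267i → escape time 3
(row=2, col=3): c = -0.9920 + -0.9267i → escape time 3
(row=2, col=4): c = -0.8460 + -0.9267i → escape time 3
(row=2, col=5): c = -0.7000 + -0.9267i → escape time 4
(row=3, col=0): c = -1.4300 + -1.5000i → escape time 1
(row=3, col=1): c = -1.2840 + -1.5000i → escape time 2
(row=3, col=2): c = -1.1380 + -1.5000i → escape time 2
(row=3, col=3): c = -0.9920 + -1.5000i → escape time 2
(row=3, col=4): c = -0.8460 + -1.5000i → escape time 2
(row=3, col=5): c = -0.7000 + -1.5000i → escape time 2

Answer: 589999
598989
333334
122222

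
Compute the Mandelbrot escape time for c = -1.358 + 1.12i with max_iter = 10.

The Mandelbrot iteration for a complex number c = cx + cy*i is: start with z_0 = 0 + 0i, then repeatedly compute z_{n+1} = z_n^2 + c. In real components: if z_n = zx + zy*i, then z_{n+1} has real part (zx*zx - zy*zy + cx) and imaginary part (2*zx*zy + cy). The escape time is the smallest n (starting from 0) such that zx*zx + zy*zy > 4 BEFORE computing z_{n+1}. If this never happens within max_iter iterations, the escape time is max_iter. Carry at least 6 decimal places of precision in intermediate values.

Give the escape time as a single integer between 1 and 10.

z_0 = 0 + 0i, c = -1.3580 + 1.1200i
Iter 1: z = -1.3580 + 1.1200i, |z|^2 = 3.0986
Iter 2: z = -0.7682 + -1.9219i, |z|^2 = 4.2840
Escaped at iteration 2

Answer: 2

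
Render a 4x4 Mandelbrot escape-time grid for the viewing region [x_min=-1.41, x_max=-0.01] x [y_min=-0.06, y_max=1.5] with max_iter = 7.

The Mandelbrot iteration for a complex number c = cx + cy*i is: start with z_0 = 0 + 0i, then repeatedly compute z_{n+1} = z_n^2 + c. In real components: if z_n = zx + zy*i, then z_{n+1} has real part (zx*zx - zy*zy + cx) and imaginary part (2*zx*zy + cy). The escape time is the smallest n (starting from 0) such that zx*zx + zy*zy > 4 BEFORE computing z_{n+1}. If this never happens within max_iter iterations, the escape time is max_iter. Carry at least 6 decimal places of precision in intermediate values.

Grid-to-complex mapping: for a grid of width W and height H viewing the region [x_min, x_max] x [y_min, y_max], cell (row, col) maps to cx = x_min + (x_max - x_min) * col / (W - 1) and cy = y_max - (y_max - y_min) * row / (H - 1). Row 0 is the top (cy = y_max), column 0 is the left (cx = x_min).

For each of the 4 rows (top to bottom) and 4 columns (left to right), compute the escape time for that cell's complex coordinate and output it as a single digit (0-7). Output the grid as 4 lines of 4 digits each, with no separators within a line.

Answer: 1222
3347
4577
7777

Derivation:
(row=0, col=0): c = -1.4100 + 1.5000i → escape time 1
(row=0, col=1): c = -0.9433 + 1.5000i → escape time 2
(row=0, col=2): c = -0.4767 + 1.5000i → escape time 2
(row=0, col=3): c = -0.0100 + 1.5000i → escape time 2
(row=1, col=0): c = -1.4100 + 0.9800i → escape time 3
(row=1, col=1): c = -0.9433 + 0.9800i → escape time 3
(row=1, col=2): c = -0.4767 + 0.9800i → escape time 4
(row=1, col=3): c = -0.0100 + 0.9800i → escape time 7
(row=2, col=0): c = -1.4100 + 0.4600i → escape time 4
(row=2, col=1): c = -0.9433 + 0.4600i → escape time 5
(row=2, col=2): c = -0.4767 + 0.4600i → escape time 7
(row=2, col=3): c = -0.0100 + 0.4600i → escape time 7
(row=3, col=0): c = -1.4100 + -0.0600i → escape time 7
(row=3, col=1): c = -0.9433 + -0.0600i → escape time 7
(row=3, col=2): c = -0.4767 + -0.0600i → escape time 7
(row=3, col=3): c = -0.0100 + -0.0600i → escape time 7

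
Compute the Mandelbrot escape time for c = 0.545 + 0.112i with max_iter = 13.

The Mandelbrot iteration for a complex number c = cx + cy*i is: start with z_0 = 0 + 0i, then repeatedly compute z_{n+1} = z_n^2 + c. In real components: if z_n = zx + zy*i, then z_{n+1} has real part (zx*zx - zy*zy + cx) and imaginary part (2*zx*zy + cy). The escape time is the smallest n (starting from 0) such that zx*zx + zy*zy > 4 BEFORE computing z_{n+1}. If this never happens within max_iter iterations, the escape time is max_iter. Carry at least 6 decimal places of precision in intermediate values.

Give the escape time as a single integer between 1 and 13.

Answer: 4

Derivation:
z_0 = 0 + 0i, c = 0.5450 + 0.1120i
Iter 1: z = 0.5450 + 0.1120i, |z|^2 = 0.3096
Iter 2: z = 0.8295 + 0.2341i, |z|^2 = 0.7428
Iter 3: z = 1.1782 + 0.5003i, |z|^2 = 1.6386
Iter 4: z = 1.6829 + 1.2910i, |z|^2 = 4.4990
Escaped at iteration 4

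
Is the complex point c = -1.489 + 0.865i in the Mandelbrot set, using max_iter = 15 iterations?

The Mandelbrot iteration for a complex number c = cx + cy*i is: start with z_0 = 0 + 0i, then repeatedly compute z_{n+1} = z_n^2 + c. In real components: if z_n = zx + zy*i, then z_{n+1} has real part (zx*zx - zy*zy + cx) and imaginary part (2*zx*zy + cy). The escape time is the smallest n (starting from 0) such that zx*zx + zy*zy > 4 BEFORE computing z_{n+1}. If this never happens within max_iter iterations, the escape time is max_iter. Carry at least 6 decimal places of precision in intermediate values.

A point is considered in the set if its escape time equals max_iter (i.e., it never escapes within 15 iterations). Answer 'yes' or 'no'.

Answer: no

Derivation:
z_0 = 0 + 0i, c = -1.4890 + 0.8650i
Iter 1: z = -1.4890 + 0.8650i, |z|^2 = 2.9653
Iter 2: z = -0.0201 + -1.7110i, |z|^2 = 2.9278
Iter 3: z = -4.4160 + 0.9338i, |z|^2 = 20.3732
Escaped at iteration 3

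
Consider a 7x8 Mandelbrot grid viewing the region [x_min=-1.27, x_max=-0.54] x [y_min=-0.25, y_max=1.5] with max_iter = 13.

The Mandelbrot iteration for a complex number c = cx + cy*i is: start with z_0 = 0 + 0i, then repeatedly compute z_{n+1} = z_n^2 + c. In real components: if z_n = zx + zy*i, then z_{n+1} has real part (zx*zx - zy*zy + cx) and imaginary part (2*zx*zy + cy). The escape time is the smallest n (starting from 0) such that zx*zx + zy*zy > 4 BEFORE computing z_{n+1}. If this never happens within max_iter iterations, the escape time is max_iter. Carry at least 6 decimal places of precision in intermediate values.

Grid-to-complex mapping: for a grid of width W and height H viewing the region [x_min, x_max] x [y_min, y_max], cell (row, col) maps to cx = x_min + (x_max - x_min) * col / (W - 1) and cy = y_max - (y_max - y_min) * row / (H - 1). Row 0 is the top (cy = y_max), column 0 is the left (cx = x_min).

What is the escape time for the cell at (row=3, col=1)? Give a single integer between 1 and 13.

z_0 = 0 + 0i, c = -1.1483 + 0.7500i
Iter 1: z = -1.1483 + 0.7500i, |z|^2 = 1.8812
Iter 2: z = -0.3922 + -0.9725i, |z|^2 = 1.0995
Iter 3: z = -1.9403 + 1.5128i, |z|^2 = 6.0532
Escaped at iteration 3

Answer: 3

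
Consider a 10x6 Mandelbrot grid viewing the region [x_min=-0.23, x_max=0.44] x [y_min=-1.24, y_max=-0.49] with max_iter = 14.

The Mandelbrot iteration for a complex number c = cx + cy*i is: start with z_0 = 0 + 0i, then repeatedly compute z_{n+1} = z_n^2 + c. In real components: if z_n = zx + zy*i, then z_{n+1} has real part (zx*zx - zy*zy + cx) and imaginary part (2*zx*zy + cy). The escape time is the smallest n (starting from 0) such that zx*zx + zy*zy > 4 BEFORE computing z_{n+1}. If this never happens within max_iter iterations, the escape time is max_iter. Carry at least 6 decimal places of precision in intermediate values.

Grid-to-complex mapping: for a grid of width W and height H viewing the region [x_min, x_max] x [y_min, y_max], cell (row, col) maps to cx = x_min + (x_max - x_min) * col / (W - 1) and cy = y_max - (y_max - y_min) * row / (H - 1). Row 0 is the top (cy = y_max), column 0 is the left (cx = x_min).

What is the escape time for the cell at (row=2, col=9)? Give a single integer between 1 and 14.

Answer: 4

Derivation:
z_0 = 0 + 0i, c = 0.4400 + -0.7900i
Iter 1: z = 0.4400 + -0.7900i, |z|^2 = 0.8177
Iter 2: z = 0.0095 + -1.4852i, |z|^2 = 2.2059
Iter 3: z = -1.7657 + -0.8182i, |z|^2 = 3.7873
Iter 4: z = 2.8883 + 2.0995i, |z|^2 = 12.7503
Escaped at iteration 4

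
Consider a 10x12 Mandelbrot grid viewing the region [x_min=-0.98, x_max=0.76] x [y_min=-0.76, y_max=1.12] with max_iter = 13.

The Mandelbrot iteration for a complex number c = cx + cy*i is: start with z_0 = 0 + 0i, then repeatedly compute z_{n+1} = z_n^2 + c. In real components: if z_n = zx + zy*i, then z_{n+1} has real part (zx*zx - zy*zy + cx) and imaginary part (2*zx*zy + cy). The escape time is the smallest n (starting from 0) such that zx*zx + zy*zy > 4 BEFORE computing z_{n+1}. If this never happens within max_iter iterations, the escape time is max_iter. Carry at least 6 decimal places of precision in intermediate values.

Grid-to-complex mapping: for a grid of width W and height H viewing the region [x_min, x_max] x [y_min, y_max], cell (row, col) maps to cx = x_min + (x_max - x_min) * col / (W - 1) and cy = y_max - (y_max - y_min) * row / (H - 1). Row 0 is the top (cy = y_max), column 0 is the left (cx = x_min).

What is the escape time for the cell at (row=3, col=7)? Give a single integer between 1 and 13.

Answer: 13

Derivation:
z_0 = 0 + 0i, c = 0.3733 + 0.6073i
Iter 1: z = 0.3733 + 0.6073i, |z|^2 = 0.5082
Iter 2: z = 0.1439 + 1.0607i, |z|^2 = 1.1458
Iter 3: z = -0.7310 + 0.9126i, |z|^2 = 1.3673
Iter 4: z = 0.0749 + -0.7270i, |z|^2 = 0.5342
Iter 5: z = -0.1496 + 0.4984i, |z|^2 = 0.2708
Iter 6: z = 0.1474 + 0.4581i, |z|^2 = 0.2316
Iter 7: z = 0.1852 + 0.7423i, |z|^2 = 0.5853
Iter 8: z = -0.1434 + 0.8822i, |z|^2 = 0.7988
Iter 9: z = -0.3843 + 0.3543i, |z|^2 = 0.2733
Iter 10: z = 0.3955 + 0.3349i, |z|^2 = 0.2686
Iter 11: z = 0.4176 + 0.8722i, |z|^2 = 0.9351
Iter 12: z = -0.2130 + 1.3357i, |z|^2 = 1.8296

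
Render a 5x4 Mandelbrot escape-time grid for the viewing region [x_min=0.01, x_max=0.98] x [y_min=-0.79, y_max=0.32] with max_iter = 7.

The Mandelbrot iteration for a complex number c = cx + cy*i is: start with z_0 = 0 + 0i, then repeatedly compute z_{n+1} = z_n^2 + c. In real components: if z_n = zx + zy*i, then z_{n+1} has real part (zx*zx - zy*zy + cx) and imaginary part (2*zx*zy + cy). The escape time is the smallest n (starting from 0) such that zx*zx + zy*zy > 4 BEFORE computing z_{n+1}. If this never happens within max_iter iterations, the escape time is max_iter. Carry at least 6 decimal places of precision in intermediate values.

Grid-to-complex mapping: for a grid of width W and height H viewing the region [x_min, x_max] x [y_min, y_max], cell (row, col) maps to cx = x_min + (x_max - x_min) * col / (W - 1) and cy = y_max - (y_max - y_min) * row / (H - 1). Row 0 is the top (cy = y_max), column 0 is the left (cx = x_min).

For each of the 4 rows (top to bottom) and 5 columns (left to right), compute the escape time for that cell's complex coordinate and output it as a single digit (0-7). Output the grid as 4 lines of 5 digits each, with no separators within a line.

(row=0, col=0): c = 0.0100 + 0.3200i → escape time 7
(row=0, col=1): c = 0.2525 + 0.3200i → escape time 7
(row=0, col=2): c = 0.4950 + 0.3200i → escape time 6
(row=0, col=3): c = 0.7375 + 0.3200i → escape time 3
(row=0, col=4): c = 0.9800 + 0.3200i → escape time 2
(row=1, col=0): c = 0.0100 + -0.0500i → escape time 7
(row=1, col=1): c = 0.2525 + -0.0500i → escape time 7
(row=1, col=2): c = 0.4950 + -0.0500i → escape time 5
(row=1, col=3): c = 0.7375 + -0.0500i → escape time 3
(row=1, col=4): c = 0.9800 + -0.0500i → escape time 3
(row=2, col=0): c = 0.0100 + -0.4200i → escape time 7
(row=2, col=1): c = 0.2525 + -0.4200i → escape time 7
(row=2, col=2): c = 0.4950 + -0.4200i → escape time 5
(row=2, col=3): c = 0.7375 + -0.4200i → escape time 3
(row=2, col=4): c = 0.9800 + -0.4200i → escape time 2
(row=3, col=0): c = 0.0100 + -0.7900i → escape time 7
(row=3, col=1): c = 0.2525 + -0.7900i → escape time 5
(row=3, col=2): c = 0.4950 + -0.7900i → escape time 3
(row=3, col=3): c = 0.7375 + -0.7900i → escape time 2
(row=3, col=4): c = 0.9800 + -0.7900i → escape time 2

Answer: 77632
77533
77532
75322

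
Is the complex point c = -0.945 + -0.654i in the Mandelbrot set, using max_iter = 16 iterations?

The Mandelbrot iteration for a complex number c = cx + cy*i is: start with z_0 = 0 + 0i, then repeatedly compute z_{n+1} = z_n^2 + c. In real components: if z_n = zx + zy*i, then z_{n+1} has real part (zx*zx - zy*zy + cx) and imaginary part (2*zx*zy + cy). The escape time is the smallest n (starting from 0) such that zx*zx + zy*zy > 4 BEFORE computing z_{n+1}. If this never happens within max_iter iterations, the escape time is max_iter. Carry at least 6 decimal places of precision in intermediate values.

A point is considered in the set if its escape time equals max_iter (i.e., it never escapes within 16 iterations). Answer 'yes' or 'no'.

Answer: no

Derivation:
z_0 = 0 + 0i, c = -0.9450 + -0.6540i
Iter 1: z = -0.9450 + -0.6540i, |z|^2 = 1.3207
Iter 2: z = -0.4797 + 0.5821i, |z|^2 = 0.5689
Iter 3: z = -1.0537 + -1.2124i, |z|^2 = 2.5802
Iter 4: z = -1.3047 + 1.9010i, |z|^2 = 5.3161
Escaped at iteration 4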